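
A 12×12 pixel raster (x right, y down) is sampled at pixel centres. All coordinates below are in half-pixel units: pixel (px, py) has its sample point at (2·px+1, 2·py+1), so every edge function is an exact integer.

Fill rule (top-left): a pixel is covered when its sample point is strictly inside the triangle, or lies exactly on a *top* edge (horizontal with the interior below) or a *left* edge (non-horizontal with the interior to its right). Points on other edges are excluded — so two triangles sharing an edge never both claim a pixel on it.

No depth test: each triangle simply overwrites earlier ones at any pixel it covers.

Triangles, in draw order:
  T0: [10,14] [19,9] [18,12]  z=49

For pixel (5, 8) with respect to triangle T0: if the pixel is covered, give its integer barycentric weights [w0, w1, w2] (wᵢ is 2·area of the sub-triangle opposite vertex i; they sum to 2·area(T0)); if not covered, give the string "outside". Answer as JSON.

T0:
  2·area = 22
  edge (10, 14)→(19, 9): d=(9,-5) top-left  bias=+0
  edge (19, 9)→(18, 12): d=(-1,3) right/bottom  bias=-1
  edge (18, 12)→(10, 14): d=(-8,2) right/bottom  bias=-1
    (10,1)@(21, 3): e=[-44,0,66] → ·  [on edge]
    (9,4)@(19, 9): e=[0,0,22] → ·  [on edge]
    (8,5)@(17, 11): e=[8,4,10] → #
    (9,5)@(19, 11): e=[18,-2,6] → ·
    (6,6)@(13, 13): e=[6,14,2] → #
    (7,6)@(15, 13): e=[16,8,-2] → ·
    (8,6)@(17, 13): e=[26,2,-6] → ·
    (6,7)@(13, 15): e=[24,12,-14] → ·
    (8,7)@(17, 15): e=[44,0,-22] → ·  [on edge]
    (0,9)@(1, 19): e=[0,44,-22] → ·  [on edge]
    (7,10)@(15, 21): e=[88,0,-66] → ·  [on edge]
  covered (2 px):
    · · · · · · · · · · · ·
    · · · · · · · · · · · ·
    · · · · · · · · · · · ·
    · · · · · · · · · · · ·
    · · · · · · · · · · · ·
    · · · · · · · · # · · ·
    · · · · · · # · · · · ·
    · · · · · · · · · · · ·
    · · · · · · · · · · · ·
    · · · · · · · · · · · ·
    · · · · · · · · · · · ·
    · · · · · · · · · · · ·

Answer: "outside"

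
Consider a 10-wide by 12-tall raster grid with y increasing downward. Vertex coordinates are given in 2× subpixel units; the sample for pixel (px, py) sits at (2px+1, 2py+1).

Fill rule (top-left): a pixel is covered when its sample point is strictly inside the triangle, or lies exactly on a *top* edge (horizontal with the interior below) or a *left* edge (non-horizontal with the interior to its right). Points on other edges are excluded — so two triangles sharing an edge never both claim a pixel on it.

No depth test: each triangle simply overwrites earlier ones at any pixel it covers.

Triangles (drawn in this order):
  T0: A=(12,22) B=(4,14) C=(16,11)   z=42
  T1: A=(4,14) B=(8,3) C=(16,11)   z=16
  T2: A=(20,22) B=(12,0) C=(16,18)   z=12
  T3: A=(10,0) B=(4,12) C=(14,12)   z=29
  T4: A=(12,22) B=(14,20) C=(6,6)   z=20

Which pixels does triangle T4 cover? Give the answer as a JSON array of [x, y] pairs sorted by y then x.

T0:
  2·area = 120
  edge (12, 22)→(4, 14): d=(-8,-8) top-left  bias=+0
  edge (4, 14)→(16, 11): d=(12,-3) top-left  bias=+0
  edge (16, 11)→(12, 22): d=(-4,11) right/bottom  bias=-1
    (0,5)@(1, 11): e=[0,-45,165] → ·  [on edge]
    (1,6)@(3, 13): e=[0,-15,135] → ·  [on edge]
    (4,6)@(9, 13): e=[48,3,69] → #
    (5,6)@(11, 13): e=[64,9,47] → #
    (6,6)@(13, 13): e=[80,15,25] → #
    (7,6)@(15, 13): e=[96,21,3] → #
    (8,6)@(17, 13): e=[112,27,-19] → ·
    (2,7)@(5, 15): e=[0,15,105] → #  [on edge]
    (3,7)@(7, 15): e=[16,21,83] → #
    (7,7)@(15, 15): e=[80,45,-5] → ·
    (2,8)@(5, 17): e=[-16,39,97] → ·
    (3,8)@(7, 17): e=[0,45,75] → #  [on edge]
    (4,9)@(9, 19): e=[0,75,45] → #  [on edge]
    (5,10)@(11, 21): e=[0,105,15] → #  [on edge]
    (6,11)@(13, 23): e=[0,135,-15] → ·  [on edge]
  covered (17 px):
    · · · · · · · · · ·
    · · · · · · · · · ·
    · · · · · · · · · ·
    · · · · · · · · · ·
    · · · · · · · · · ·
    · · · · · · · · · ·
    · · · · # # # # · ·
    · · # # # # # · · ·
    · · · # # # # · · ·
    · · · · # # # · · ·
    · · · · · # · · · ·
    · · · · · · · · · ·
T1:
  2·area = 120
  edge (4, 14)→(8, 3): d=(4,-11) top-left  bias=+0
  edge (8, 3)→(16, 11): d=(8,8) right/bottom  bias=-1
  edge (16, 11)→(4, 14): d=(-12,3) right/bottom  bias=-1
    (4,2)@(9, 5): e=[19,8,93] → #
    (5,2)@(11, 5): e=[41,-8,87] → ·
    (3,3)@(7, 7): e=[5,40,75] → #
    (5,3)@(11, 7): e=[49,8,63] → #
    (6,3)@(13, 7): e=[71,-8,57] → ·
    (3,4)@(7, 9): e=[13,56,51] → #
    (6,4)@(13, 9): e=[79,8,33] → #
    (7,4)@(15, 9): e=[101,-8,27] → ·
    (3,5)@(7, 11): e=[21,72,27] → #
    (7,5)@(15, 11): e=[109,8,3] → #
    (8,5)@(17, 11): e=[131,-8,-3] → ·
    (2,6)@(5, 13): e=[7,104,9] → #
  covered (15 px):
    · · · · · · · · · ·
    · · · · · · · · · ·
    · · · · # · · · · ·
    · · · # # # · · · ·
    · · · # # # # · · ·
    · · · # # # # # · ·
    · · # # · · · · · ·
    · · · · · · · · · ·
    · · · · · · · · · ·
    · · · · · · · · · ·
    · · · · · · · · · ·
    · · · · · · · · · ·
T2:
  2·area = 56  (B↔C swapped to make it positive)
  edge (20, 22)→(16, 18): d=(-4,-4) top-left  bias=+0
  edge (16, 18)→(12, 0): d=(-4,-18) top-left  bias=+0
  edge (12, 0)→(20, 22): d=(8,22) right/bottom  bias=-1
    (0,1)@(1, 3): e=[0,-210,266] → ·  [on edge]
    (6,1)@(13, 3): e=[48,6,2] → #
    (7,1)@(15, 3): e=[56,42,-42] → ·
    (1,2)@(3, 5): e=[0,-182,238] → ·  [on edge]
    (6,2)@(13, 5): e=[40,-2,18] → ·
    (2,3)@(5, 7): e=[0,-154,210] → ·  [on edge]
    (3,4)@(7, 9): e=[0,-126,182] → ·  [on edge]
    (7,4)@(15, 9): e=[32,18,6] → #
    (8,4)@(17, 9): e=[40,54,-38] → ·
    (4,5)@(9, 11): e=[0,-98,154] → ·  [on edge]
    (7,5)@(15, 11): e=[24,10,22] → #
    (8,5)@(17, 11): e=[32,46,-22] → ·
    (5,6)@(11, 13): e=[0,-70,126] → ·  [on edge]
    (6,7)@(13, 15): e=[0,-42,98] → ·  [on edge]
    (7,8)@(15, 17): e=[0,-14,70] → ·  [on edge]
    (8,9)@(17, 19): e=[0,14,42] → #  [on edge]
    (9,10)@(19, 21): e=[0,42,14] → #  [on edge]
  covered (8 px):
    · · · · · · · · · ·
    · · · · · · # · · ·
    · · · · · · · · · ·
    · · · · · · · · · ·
    · · · · · · · # · ·
    · · · · · · · # · ·
    · · · · · · · # · ·
    · · · · · · · · # ·
    · · · · · · · · # ·
    · · · · · · · · # ·
    · · · · · · · · · #
    · · · · · · · · · ·
T3:
  2·area = 120  (B↔C swapped to make it positive)
  edge (10, 0)→(14, 12): d=(4,12) right/bottom  bias=-1
  edge (14, 12)→(4, 12): d=(-10,0) right/bottom  bias=-1
  edge (4, 12)→(10, 0): d=(6,-12) top-left  bias=+0
    (4,1)@(9, 3): e=[24,90,6] → #
    (5,1)@(11, 3): e=[0,90,30] → ·  [on edge]
    (4,2)@(9, 5): e=[32,70,18] → #
    (5,2)@(11, 5): e=[8,70,42] → #
    (6,2)@(13, 5): e=[-16,70,66] → ·
    (3,3)@(7, 7): e=[64,50,6] → #
    (6,3)@(13, 7): e=[-8,50,78] → ·
    (3,4)@(7, 9): e=[72,30,18] → #
    (6,4)@(13, 9): e=[0,30,90] → ·  [on edge]
    (2,5)@(5, 11): e=[104,10,6] → #
    (6,5)@(13, 11): e=[8,10,102] → #
    (7,5)@(15, 11): e=[-16,10,126] → ·
    (7,7)@(15, 15): e=[0,-30,150] → ·  [on edge]
    (8,10)@(17, 21): e=[0,-90,210] → ·  [on edge]
  covered (14 px):
    · · · · · · · · · ·
    · · · · # · · · · ·
    · · · · # # · · · ·
    · · · # # # · · · ·
    · · · # # # · · · ·
    · · # # # # # · · ·
    · · · · · · · · · ·
    · · · · · · · · · ·
    · · · · · · · · · ·
    · · · · · · · · · ·
    · · · · · · · · · ·
    · · · · · · · · · ·
T4:
  2·area = 44  (B↔C swapped to make it positive)
  edge (12, 22)→(6, 6): d=(-6,-16) top-left  bias=+0
  edge (6, 6)→(14, 20): d=(8,14) right/bottom  bias=-1
  edge (14, 20)→(12, 22): d=(-2,2) right/bottom  bias=-1
    (4,6)@(9, 13): e=[6,14,24] → #
    (5,6)@(11, 13): e=[38,-14,20] → ·
    (4,7)@(9, 15): e=[-6,30,20] → ·
    (5,7)@(11, 15): e=[26,2,16] → #
    (6,7)@(13, 15): e=[58,-26,12] → ·
    (9,7)@(19, 15): e=[154,-110,0] → ·  [on edge]
    (5,8)@(11, 17): e=[14,18,12] → #
    (6,8)@(13, 17): e=[46,-10,8] → ·
    (8,8)@(17, 17): e=[110,-66,0] → ·  [on edge]
    (5,9)@(11, 19): e=[2,34,8] → #
    (6,9)@(13, 19): e=[34,6,4] → #
    (7,9)@(15, 19): e=[66,-22,0] → ·  [on edge]
    (6,10)@(13, 21): e=[22,22,0] → ·  [on edge]
    (5,11)@(11, 23): e=[-22,66,0] → ·  [on edge]
  covered (5 px):
    · · · · · · · · · ·
    · · · · · · · · · ·
    · · · · · · · · · ·
    · · · · · · · · · ·
    · · · · · · · · · ·
    · · · · · · · · · ·
    · · · · # · · · · ·
    · · · · · # · · · ·
    · · · · · # · · · ·
    · · · · · # # · · ·
    · · · · · · · · · ·
    · · · · · · · · · ·

Result: [[4,6],[5,7],[5,8],[5,9],[6,9]]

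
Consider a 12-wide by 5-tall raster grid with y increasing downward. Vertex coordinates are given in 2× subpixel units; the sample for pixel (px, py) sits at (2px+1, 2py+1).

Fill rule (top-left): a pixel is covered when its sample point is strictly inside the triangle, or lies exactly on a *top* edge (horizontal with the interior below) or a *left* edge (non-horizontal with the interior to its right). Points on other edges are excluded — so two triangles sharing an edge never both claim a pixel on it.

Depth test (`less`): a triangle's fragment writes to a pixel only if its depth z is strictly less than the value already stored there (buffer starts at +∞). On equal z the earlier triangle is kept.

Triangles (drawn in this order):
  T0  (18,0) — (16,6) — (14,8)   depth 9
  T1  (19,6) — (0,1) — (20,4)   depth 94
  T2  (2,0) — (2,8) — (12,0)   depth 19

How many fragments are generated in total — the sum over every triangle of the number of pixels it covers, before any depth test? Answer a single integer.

T0:
  2·area = 8
  edge (18, 0)→(16, 6): d=(-2,6) right/bottom  bias=-1
  edge (16, 6)→(14, 8): d=(-2,2) right/bottom  bias=-1
  edge (14, 8)→(18, 0): d=(4,-8) top-left  bias=+0
    (10,0)@(21, 1): e=[-20,0,28] → ·  [on edge]
    (8,1)@(17, 3): e=[0,4,4] → ·  [on edge]
    (9,1)@(19, 3): e=[-12,0,20] → ·  [on edge]
    (8,2)@(17, 5): e=[-4,0,12] → ·  [on edge]
    (7,3)@(15, 7): e=[4,0,4] → ·  [on edge]
    (6,4)@(13, 9): e=[12,0,-4] → ·  [on edge]
    (7,4)@(15, 9): e=[0,-4,12] → ·  [on edge]
  covered (0 px):
    · · · · · · · · · · · ·
    · · · · · · · · · · · ·
    · · · · · · · · · · · ·
    · · · · · · · · · · · ·
    · · · · · · · · · · · ·
T1:
  2·area = 43
  edge (19, 6)→(0, 1): d=(-19,-5) top-left  bias=+0
  edge (0, 1)→(20, 4): d=(20,3) right/bottom  bias=-1
  edge (20, 4)→(19, 6): d=(-1,2) right/bottom  bias=-1
    (4,1)@(9, 3): e=[7,13,23] → #
    (5,1)@(11, 3): e=[17,7,19] → #
    (6,1)@(13, 3): e=[27,1,15] → #
    (7,1)@(15, 3): e=[37,-5,11] → ·
    (4,2)@(9, 5): e=[-31,53,21] → ·
    (5,2)@(11, 5): e=[-21,47,17] → ·
    (6,2)@(13, 5): e=[-11,41,13] → ·
    (8,2)@(17, 5): e=[9,29,5] → #
    (9,2)@(19, 5): e=[19,23,1] → #
    (10,2)@(21, 5): e=[29,17,-3] → ·
    (8,3)@(17, 7): e=[-29,69,3] → ·
    (9,3)@(19, 7): e=[-19,63,-1] → ·
  covered (5 px):
    · · · · · · · · · · · ·
    · · · · # # # · · · · ·
    · · · · · · · · # # · ·
    · · · · · · · · · · · ·
    · · · · · · · · · · · ·
T2:
  2·area = 80  (B↔C swapped to make it positive)
  edge (2, 0)→(12, 0): d=(10,0) top-left  bias=+0
  edge (12, 0)→(2, 8): d=(-10,8) right/bottom  bias=-1
  edge (2, 8)→(2, 0): d=(0,-8) top-left  bias=+0
    (1,0)@(3, 1): e=[10,62,8] → #
    (2,0)@(5, 1): e=[10,46,24] → #
    (3,0)@(7, 1): e=[10,30,40] → #
    (4,0)@(9, 1): e=[10,14,56] → #
    (5,0)@(11, 1): e=[10,-2,72] → ·
    (1,1)@(3, 3): e=[30,42,8] → #
    (4,1)@(9, 3): e=[30,-6,56] → ·
    (1,2)@(3, 5): e=[50,22,8] → #
    (3,2)@(7, 5): e=[50,-10,40] → ·
    (1,3)@(3, 7): e=[70,2,8] → #
    (2,3)@(5, 7): e=[70,-14,24] → ·
    (1,4)@(3, 9): e=[90,-18,8] → ·
  covered (10 px):
    · # # # # · · · · · · ·
    · # # # · · · · · · · ·
    · # # · · · · · · · · ·
    · # · · · · · · · · · ·
    · · · · · · · · · · · ·

Result: 15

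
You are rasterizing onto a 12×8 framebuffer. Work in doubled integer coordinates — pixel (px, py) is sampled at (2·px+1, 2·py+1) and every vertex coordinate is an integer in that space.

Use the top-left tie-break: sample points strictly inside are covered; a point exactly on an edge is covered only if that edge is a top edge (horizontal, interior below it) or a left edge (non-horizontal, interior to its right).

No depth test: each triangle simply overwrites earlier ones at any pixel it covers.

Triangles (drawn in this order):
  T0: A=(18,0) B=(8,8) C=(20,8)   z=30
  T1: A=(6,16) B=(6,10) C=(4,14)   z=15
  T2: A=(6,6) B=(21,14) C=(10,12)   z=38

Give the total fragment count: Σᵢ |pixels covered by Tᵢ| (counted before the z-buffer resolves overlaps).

T0:
  2·area = 96  (B↔C swapped to make it positive)
  edge (18, 0)→(20, 8): d=(2,8) right/bottom  bias=-1
  edge (20, 8)→(8, 8): d=(-12,0) right/bottom  bias=-1
  edge (8, 8)→(18, 0): d=(10,-8) top-left  bias=+0
    (8,0)@(17, 1): e=[10,84,2] → █
    (9,0)@(19, 1): e=[-6,84,18] → ·
    (7,1)@(15, 3): e=[30,60,6] → █
    (9,1)@(19, 3): e=[-2,60,38] → ·
    (6,2)@(13, 5): e=[50,36,10] → █
    (9,2)@(19, 5): e=[2,36,58] → █
    (10,2)@(21, 5): e=[-14,36,74] → ·
    (5,3)@(11, 7): e=[70,12,14] → █
    (10,3)@(21, 7): e=[-10,12,94] → ·
    (5,4)@(11, 9): e=[74,-12,34] → ·
    (6,4)@(13, 9): e=[58,-12,50] → ·
    (7,4)@(15, 9): e=[42,-12,66] → ·
  covered (12 px):
    · · · · · · · · █ · · ·
    · · · · · · · █ █ · · ·
    · · · · · · █ █ █ █ · ·
    · · · · · █ █ █ █ █ · ·
    · · · · · · · · · · · ·
    · · · · · · · · · · · ·
    · · · · · · · · · · · ·
    · · · · · · · · · · · ·
T1:
  2·area = 12  (B↔C swapped to make it positive)
  edge (6, 16)→(4, 14): d=(-2,-2) top-left  bias=+0
  edge (4, 14)→(6, 10): d=(2,-4) top-left  bias=+0
  edge (6, 10)→(6, 16): d=(0,6) right/bottom  bias=-1
    (0,5)@(1, 11): e=[0,-18,30] → ·  [on edge]
    (1,6)@(3, 13): e=[0,-6,18] → ·  [on edge]
    (2,6)@(5, 13): e=[4,2,6] → █
    (3,6)@(7, 13): e=[8,10,-6] → ·
    (2,7)@(5, 15): e=[0,6,6] → █  [on edge]
    (3,7)@(7, 15): e=[4,14,-6] → ·
  covered (2 px):
    · · · · · · · · · · · ·
    · · · · · · · · · · · ·
    · · · · · · · · · · · ·
    · · · · · · · · · · · ·
    · · · · · · · · · · · ·
    · · · · · · · · · · · ·
    · · █ · · · · · · · · ·
    · · █ · · · · · · · · ·
T2:
  2·area = 58
  edge (6, 6)→(21, 14): d=(15,8) right/bottom  bias=-1
  edge (21, 14)→(10, 12): d=(-11,-2) top-left  bias=+0
  edge (10, 12)→(6, 6): d=(-4,-6) top-left  bias=+0
    (3,3)@(7, 7): e=[7,49,2] → █
    (4,3)@(9, 7): e=[-9,53,14] → ·
    (3,4)@(7, 9): e=[37,27,-6] → ·
    (4,4)@(9, 9): e=[21,31,6] → █
    (5,4)@(11, 9): e=[5,35,18] → █
    (6,4)@(13, 9): e=[-11,39,30] → ·
    (4,5)@(9, 11): e=[51,9,-2] → ·
    (5,5)@(11, 11): e=[35,13,10] → █
    (6,5)@(13, 11): e=[19,17,22] → █
    (7,5)@(15, 11): e=[3,21,34] → █
    (8,5)@(17, 11): e=[-13,25,46] → ·
    (5,6)@(11, 13): e=[65,-9,2] → ·
  covered (8 px):
    · · · · · · · · · · · ·
    · · · · · · · · · · · ·
    · · · · · · · · · · · ·
    · · · █ · · · · · · · ·
    · · · · █ █ · · · · · ·
    · · · · · █ █ █ · · · ·
    · · · · · · · · █ █ · ·
    · · · · · · · · · · · ·

Final: 22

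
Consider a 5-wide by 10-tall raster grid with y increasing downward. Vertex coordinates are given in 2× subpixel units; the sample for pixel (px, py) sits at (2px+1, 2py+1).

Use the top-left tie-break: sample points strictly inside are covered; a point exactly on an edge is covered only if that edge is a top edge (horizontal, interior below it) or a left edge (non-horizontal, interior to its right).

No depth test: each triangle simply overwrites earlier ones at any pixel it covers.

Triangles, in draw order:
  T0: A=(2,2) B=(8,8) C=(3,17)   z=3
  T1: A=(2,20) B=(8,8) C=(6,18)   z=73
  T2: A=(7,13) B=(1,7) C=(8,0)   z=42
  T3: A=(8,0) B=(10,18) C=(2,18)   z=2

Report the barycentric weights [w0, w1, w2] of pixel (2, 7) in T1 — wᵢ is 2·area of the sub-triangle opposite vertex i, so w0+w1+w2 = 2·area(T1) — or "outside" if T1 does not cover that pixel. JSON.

T0:
  2·area = 84
  edge (2, 2)→(8, 8): d=(6,6) right/bottom  bias=-1
  edge (8, 8)→(3, 17): d=(-5,9) right/bottom  bias=-1
  edge (3, 17)→(2, 2): d=(-1,-15) top-left  bias=+0
    (0,0)@(1, 1): e=[0,98,-14] → .  [on edge]
    (1,1)@(3, 3): e=[0,70,14] → .  [on edge]
    (1,2)@(3, 5): e=[12,60,12] → X
    (2,2)@(5, 5): e=[0,42,42] → .  [on edge]
    (1,3)@(3, 7): e=[24,50,10] → X
    (2,3)@(5, 7): e=[12,32,40] → X
    (3,3)@(7, 7): e=[0,14,70] → .  [on edge]
    (1,4)@(3, 9): e=[36,40,8] → X
    (3,4)@(7, 9): e=[12,4,68] → X
    (4,4)@(9, 9): e=[0,-14,98] → .  [on edge]
    (1,5)@(3, 11): e=[48,30,6] → X
    (3,5)@(7, 11): e=[24,-6,66] → .
    (1,8)@(3, 17): e=[84,0,0] → .  [on edge]
  covered (11 px):
    . . . . .
    . . . . .
    . X . . .
    . X X . .
    . X X X .
    . X X . .
    . X X . .
    . X . . .
    . . . . .
    . . . . .
T1:
  2·area = 36
  edge (2, 20)→(8, 8): d=(6,-12) top-left  bias=+0
  edge (8, 8)→(6, 18): d=(-2,10) right/bottom  bias=-1
  edge (6, 18)→(2, 20): d=(-4,2) right/bottom  bias=-1
    (4,1)@(9, 3): e=[-18,0,54] → .  [on edge]
    (3,5)@(7, 11): e=[6,4,26] → X
    (4,5)@(9, 11): e=[30,-16,22] → .
    (3,6)@(7, 13): e=[18,0,18] → .  [on edge]
    (2,7)@(5, 15): e=[6,16,14] → X
    (3,7)@(7, 15): e=[30,-4,10] → .
    (2,8)@(5, 17): e=[18,12,6] → X
    (3,8)@(7, 17): e=[42,-8,2] → .
    (1,9)@(3, 19): e=[6,28,2] → X
    (2,9)@(5, 19): e=[30,8,-2] → .
  covered (4 px):
    . . . . .
    . . . . .
    . . . . .
    . . . . .
    . . . . .
    . . . X .
    . . . . .
    . . X . .
    . . X . .
    . X . . .
T2:
  2·area = 84
  edge (7, 13)→(1, 7): d=(-6,-6) top-left  bias=+0
  edge (1, 7)→(8, 0): d=(7,-7) top-left  bias=+0
  edge (8, 0)→(7, 13): d=(-1,13) right/bottom  bias=-1
    (3,0)@(7, 1): e=[72,0,12] → X  [on edge]
    (4,0)@(9, 1): e=[84,14,-14] → .
    (2,1)@(5, 3): e=[48,0,36] → X  [on edge]
    (4,1)@(9, 3): e=[72,28,-16] → .
    (1,2)@(3, 5): e=[24,0,60] → X  [on edge]
    (4,2)@(9, 5): e=[60,42,-18] → .
    (0,3)@(1, 7): e=[0,0,84] → X  [on edge]
    (4,3)@(9, 7): e=[48,56,-20] → .
    (0,4)@(1, 9): e=[-12,14,82] → .
    (1,4)@(3, 9): e=[0,28,56] → X  [on edge]
    (4,4)@(9, 9): e=[36,70,-22] → .
    (1,5)@(3, 11): e=[-12,42,54] → .
    (2,5)@(5, 11): e=[0,56,28] → X  [on edge]
    (3,6)@(7, 13): e=[0,84,0] → .  [on edge]
    (4,7)@(9, 15): e=[0,112,-28] → .  [on edge]
  covered (15 px):
    . . . X .
    . . X X .
    . X X X .
    X X X X .
    . X X X .
    . . X X .
    . . . . .
    . . . . .
    . . . . .
    . . . . .
T3:
  2·area = 144
  edge (8, 0)→(10, 18): d=(2,18) right/bottom  bias=-1
  edge (10, 18)→(2, 18): d=(-8,0) right/bottom  bias=-1
  edge (2, 18)→(8, 0): d=(6,-18) top-left  bias=+0
    (3,1)@(7, 3): e=[24,120,0] → X  [on edge]
    (4,1)@(9, 3): e=[-12,120,36] → .
    (3,2)@(7, 5): e=[28,104,12] → X
    (4,2)@(9, 5): e=[-8,104,48] → .
    (3,3)@(7, 7): e=[32,88,24] → X
    (4,3)@(9, 7): e=[-4,88,60] → .
    (2,4)@(5, 9): e=[72,72,0] → X  [on edge]
    (4,4)@(9, 9): e=[0,72,72] → .  [on edge]
    (2,5)@(5, 11): e=[76,56,12] → X
    (4,5)@(9, 11): e=[4,56,84] → X
    (2,6)@(5, 13): e=[80,40,24] → X
    (1,7)@(3, 15): e=[120,24,0] → X  [on edge]
  covered (19 px):
    . . . . .
    . . . X .
    . . . X .
    . . . X .
    . . X X .
    . . X X X
    . . X X X
    . X X X X
    . X X X X
    . . . . .

Answer: [16,14,6]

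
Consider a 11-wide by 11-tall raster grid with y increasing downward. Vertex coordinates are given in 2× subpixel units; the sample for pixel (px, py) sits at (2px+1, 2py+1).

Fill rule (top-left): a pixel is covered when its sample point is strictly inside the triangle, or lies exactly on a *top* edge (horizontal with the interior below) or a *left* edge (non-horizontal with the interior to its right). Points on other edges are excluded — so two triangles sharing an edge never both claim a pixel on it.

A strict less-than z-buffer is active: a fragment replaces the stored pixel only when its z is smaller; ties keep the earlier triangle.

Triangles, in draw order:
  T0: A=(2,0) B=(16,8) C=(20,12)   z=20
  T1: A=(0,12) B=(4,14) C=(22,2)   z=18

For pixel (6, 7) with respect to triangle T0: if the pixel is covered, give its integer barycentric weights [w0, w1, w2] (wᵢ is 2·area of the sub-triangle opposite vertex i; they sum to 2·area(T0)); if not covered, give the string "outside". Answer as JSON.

T0:
  2·area = 24
  edge (2, 0)→(16, 8): d=(14,8) right/bottom  bias=-1
  edge (16, 8)→(20, 12): d=(4,4) right/bottom  bias=-1
  edge (20, 12)→(2, 0): d=(-18,-12) top-left  bias=+0
    (4,0)@(9, 1): e=[-42,0,66] → ·  [on edge]
    (3,1)@(7, 3): e=[2,16,6] → █
    (4,1)@(9, 3): e=[-14,8,30] → ·
    (5,1)@(11, 3): e=[-30,0,54] → ·  [on edge]
    (3,2)@(7, 5): e=[30,24,-30] → ·
    (6,2)@(13, 5): e=[-18,0,42] → ·  [on edge]
    (6,3)@(13, 7): e=[10,8,6] → █
    (7,3)@(15, 7): e=[-6,0,30] → ·  [on edge]
    (6,4)@(13, 9): e=[38,16,-30] → ·
    (8,4)@(17, 9): e=[6,0,18] → ·  [on edge]
    (9,5)@(19, 11): e=[18,0,6] → ·  [on edge]
    (10,6)@(21, 13): e=[30,0,-6] → ·  [on edge]
  covered (2 px):
    · · · · · · · · · · ·
    · · · █ · · · · · · ·
    · · · · · · · · · · ·
    · · · · · · █ · · · ·
    · · · · · · · · · · ·
    · · · · · · · · · · ·
    · · · · · · · · · · ·
    · · · · · · · · · · ·
    · · · · · · · · · · ·
    · · · · · · · · · · ·
    · · · · · · · · · · ·
T1:
  2·area = 84  (B↔C swapped to make it positive)
  edge (0, 12)→(22, 2): d=(22,-10) top-left  bias=+0
  edge (22, 2)→(4, 14): d=(-18,12) right/bottom  bias=-1
  edge (4, 14)→(0, 12): d=(-4,-2) top-left  bias=+0
    (8,2)@(17, 5): e=[16,6,62] → █
    (9,2)@(19, 5): e=[36,-18,66] → ·
    (5,3)@(11, 7): e=[0,42,42] → █  [on edge]
    (6,3)@(13, 7): e=[20,18,46] → █
    (7,3)@(15, 7): e=[40,-6,50] → ·
    (8,3)@(17, 7): e=[60,-30,54] → ·
    (3,4)@(7, 9): e=[4,54,26] → █
    (4,4)@(9, 9): e=[24,30,30] → █
    (6,4)@(13, 9): e=[64,-18,38] → ·
    (1,5)@(3, 11): e=[8,66,10] → █
    (2,5)@(5, 11): e=[28,42,14] → █
    (4,5)@(9, 11): e=[68,-6,22] → ·
  covered (11 px):
    · · · · · · · · · · ·
    · · · · · · · · · · ·
    · · · · · · · · █ · ·
    · · · · · █ █ · · · ·
    · · · █ █ █ · · · · ·
    · █ █ █ · · · · · · ·
    · █ █ · · · · · · · ·
    · · · · · · · · · · ·
    · · · · · · · · · · ·
    · · · · · · · · · · ·
    · · · · · · · · · · ·

Final: "outside"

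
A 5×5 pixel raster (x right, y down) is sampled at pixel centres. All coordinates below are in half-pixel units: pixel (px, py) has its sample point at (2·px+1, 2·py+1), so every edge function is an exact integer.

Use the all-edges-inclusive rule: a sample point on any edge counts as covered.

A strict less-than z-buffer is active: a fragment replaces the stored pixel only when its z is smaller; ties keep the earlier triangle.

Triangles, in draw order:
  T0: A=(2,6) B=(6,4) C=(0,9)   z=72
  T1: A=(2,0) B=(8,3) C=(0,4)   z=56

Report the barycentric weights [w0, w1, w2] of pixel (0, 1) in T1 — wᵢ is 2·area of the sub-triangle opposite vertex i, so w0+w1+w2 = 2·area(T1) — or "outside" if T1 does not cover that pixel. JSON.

T0:
  2·area = 8
  edge (2, 6)→(6, 4): d=(4,-2) inclusive
  edge (6, 4)→(0, 9): d=(-6,5) inclusive
  edge (0, 9)→(2, 6): d=(2,-3) inclusive
  covered (0 px):
    · · · · ·
    · · · · ·
    · · · · ·
    · · · · ·
    · · · · ·
T1:
  2·area = 30
  edge (2, 0)→(8, 3): d=(6,3) inclusive
  edge (8, 3)→(0, 4): d=(-8,1) inclusive
  edge (0, 4)→(2, 0): d=(2,-4) inclusive
    (1,0)@(3, 1): e=[3,21,6] → █
    (2,0)@(5, 1): e=[-3,19,14] → ·
    (0,1)@(1, 3): e=[21,7,2] → █
    (2,1)@(5, 3): e=[9,3,18] → █
    (3,1)@(7, 3): e=[3,1,26] → █
    (4,1)@(9, 3): e=[-3,-1,34] → ·
    (0,2)@(1, 5): e=[33,-9,6] → ·
    (1,2)@(3, 5): e=[27,-11,14] → ·
    (2,2)@(5, 5): e=[21,-13,22] → ·
    (3,2)@(7, 5): e=[15,-15,30] → ·
  covered (5 px):
    · █ · · ·
    █ █ █ █ ·
    · · · · ·
    · · · · ·
    · · · · ·

Final: [7,2,21]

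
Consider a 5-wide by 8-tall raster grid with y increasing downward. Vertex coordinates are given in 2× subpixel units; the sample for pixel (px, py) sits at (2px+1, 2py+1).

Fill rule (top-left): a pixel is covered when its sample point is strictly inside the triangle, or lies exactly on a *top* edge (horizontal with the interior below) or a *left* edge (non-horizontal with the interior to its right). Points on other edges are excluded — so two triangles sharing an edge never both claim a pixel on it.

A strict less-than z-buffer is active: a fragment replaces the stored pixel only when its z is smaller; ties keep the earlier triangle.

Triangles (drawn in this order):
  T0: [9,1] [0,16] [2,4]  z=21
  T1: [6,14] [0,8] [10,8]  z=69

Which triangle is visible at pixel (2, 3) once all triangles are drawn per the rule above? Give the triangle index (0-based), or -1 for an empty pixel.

T0:
  2·area = 78
  edge (9, 1)→(0, 16): d=(-9,15) right/bottom  bias=-1
  edge (0, 16)→(2, 4): d=(2,-12) top-left  bias=+0
  edge (2, 4)→(9, 1): d=(7,-3) top-left  bias=+0
    (4,0)@(9, 1): e=[0,78,0] → ·  [on edge]
    (2,1)@(5, 3): e=[42,34,2] → #
    (3,1)@(7, 3): e=[12,58,8] → #
    (4,1)@(9, 3): e=[-18,82,14] → ·
    (1,2)@(3, 5): e=[54,14,10] → #
    (3,2)@(7, 5): e=[-6,62,22] → ·
    (1,3)@(3, 7): e=[36,18,24] → #
    (3,3)@(7, 7): e=[-24,66,36] → ·
    (1,4)@(3, 9): e=[18,22,38] → #
    (2,4)@(5, 9): e=[-12,46,44] → ·
    (0,5)@(1, 11): e=[30,2,46] → #
    (1,5)@(3, 11): e=[0,26,52] → ·  [on edge]
  covered (9 px):
    · · · · ·
    · · # # ·
    · # # · ·
    · # # · ·
    · # · · ·
    # · · · ·
    # · · · ·
    · · · · ·
T1:
  2·area = 60
  edge (6, 14)→(0, 8): d=(-6,-6) top-left  bias=+0
  edge (0, 8)→(10, 8): d=(10,0) top-left  bias=+0
  edge (10, 8)→(6, 14): d=(-4,6) right/bottom  bias=-1
    (0,4)@(1, 9): e=[0,10,50] → #  [on edge]
    (1,4)@(3, 9): e=[12,10,38] → #
    (2,4)@(5, 9): e=[24,10,26] → #
    (3,4)@(7, 9): e=[36,10,14] → #
    (4,4)@(9, 9): e=[48,10,2] → #
    (0,5)@(1, 11): e=[-12,30,42] → ·
    (1,5)@(3, 11): e=[0,30,30] → #  [on edge]
    (4,5)@(9, 11): e=[36,30,-6] → ·
    (1,6)@(3, 13): e=[-12,50,22] → ·
    (2,6)@(5, 13): e=[0,50,10] → #  [on edge]
    (3,6)@(7, 13): e=[12,50,-2] → ·
    (2,7)@(5, 15): e=[-12,70,2] → ·
    (3,7)@(7, 15): e=[0,70,-10] → ·  [on edge]
  covered (9 px):
    · · · · ·
    · · · · ·
    · · · · ·
    · · · · ·
    # # # # #
    · # # # ·
    · · # · ·
    · · · · ·

Z-buffer (winner per pixel, '.' = empty):
  . . . . .
  . . 0 0 .
  . 0 0 . .
  . 0 0 . .
  1 0 1 1 1
  0 1 1 1 .
  0 . 1 . .
  . . . . .

Final: 0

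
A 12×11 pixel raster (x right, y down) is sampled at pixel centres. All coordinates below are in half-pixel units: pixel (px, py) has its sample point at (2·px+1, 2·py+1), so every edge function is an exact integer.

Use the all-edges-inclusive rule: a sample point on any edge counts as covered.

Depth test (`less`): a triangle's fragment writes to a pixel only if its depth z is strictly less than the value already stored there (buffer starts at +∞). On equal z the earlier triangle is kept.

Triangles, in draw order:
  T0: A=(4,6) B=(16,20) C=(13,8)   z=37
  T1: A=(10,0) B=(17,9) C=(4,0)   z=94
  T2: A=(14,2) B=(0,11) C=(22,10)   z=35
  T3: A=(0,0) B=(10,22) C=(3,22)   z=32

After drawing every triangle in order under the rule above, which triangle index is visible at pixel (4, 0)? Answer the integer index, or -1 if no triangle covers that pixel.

T0:
  2·area = 102  (B↔C swapped to make it positive)
  edge (4, 6)→(13, 8): d=(9,2) inclusive
  edge (13, 8)→(16, 20): d=(3,12) inclusive
  edge (16, 20)→(4, 6): d=(-12,-14) inclusive
    (2,3)@(5, 7): e=[7,93,2] → X
    (3,3)@(7, 7): e=[3,69,30] → X
    (4,3)@(9, 7): e=[-1,45,58] → .
    (2,4)@(5, 9): e=[25,99,-22] → .
    (3,4)@(7, 9): e=[21,75,6] → X
    (4,4)@(9, 9): e=[17,51,34] → X
    (5,4)@(11, 9): e=[13,27,62] → X
    (6,4)@(13, 9): e=[9,3,90] → X
    (7,4)@(15, 9): e=[5,-21,118] → .
    (3,5)@(7, 11): e=[39,81,-18] → .
    (4,5)@(9, 11): e=[35,57,10] → X
    (7,5)@(15, 11): e=[23,-15,94] → .
  covered (13 px):
    . . . . . . . . . . . .
    . . . . . . . . . . . .
    . . . . . . . . . . . .
    . . X X . . . . . . . .
    . . . X X X X . . . . .
    . . . . X X X . . . . .
    . . . . . X X . . . . .
    . . . . . . X . . . . .
    . . . . . . . X . . . .
    . . . . . . . . . . . .
    . . . . . . . . . . . .
T1:
  2·area = 54
  edge (10, 0)→(17, 9): d=(7,9) inclusive
  edge (17, 9)→(4, 0): d=(-13,-9) inclusive
  edge (4, 0)→(10, 0): d=(6,0) inclusive
    (3,0)@(7, 1): e=[34,14,6] → X
    (4,0)@(9, 1): e=[16,32,6] → X
    (5,0)@(11, 1): e=[-2,50,6] → .
    (3,1)@(7, 3): e=[48,-12,18] → .
    (4,1)@(9, 3): e=[30,6,18] → X
    (5,1)@(11, 3): e=[12,24,18] → X
    (6,1)@(13, 3): e=[-6,42,18] → .
    (4,2)@(9, 5): e=[44,-20,30] → .
    (5,2)@(11, 5): e=[26,-2,30] → .
    (6,2)@(13, 5): e=[8,16,30] → X
    (7,2)@(15, 5): e=[-10,34,30] → .
    (6,3)@(13, 7): e=[22,-10,42] → .
    (8,4)@(17, 9): e=[0,0,54] → X  [on edge]
  covered (7 px):
    . . . X X . . . . . . .
    . . . . X X . . . . . .
    . . . . . . X . . . . .
    . . . . . . . X . . . .
    . . . . . . . . X . . .
    . . . . . . . . . . . .
    . . . . . . . . . . . .
    . . . . . . . . . . . .
    . . . . . . . . . . . .
    . . . . . . . . . . . .
    . . . . . . . . . . . .
T2:
  2·area = 184  (B↔C swapped to make it positive)
  edge (14, 2)→(22, 10): d=(8,8) inclusive
  edge (22, 10)→(0, 11): d=(-22,1) inclusive
  edge (0, 11)→(14, 2): d=(14,-9) inclusive
    (6,0)@(13, 1): e=[0,207,-23] → .  [on edge]
    (6,1)@(13, 3): e=[16,163,5] → X
    (7,1)@(15, 3): e=[0,161,23] → X  [on edge]
    (8,1)@(17, 3): e=[-16,159,41] → .
    (5,2)@(11, 5): e=[48,121,15] → X
    (8,2)@(17, 5): e=[0,115,69] → X  [on edge]
    (9,2)@(19, 5): e=[-16,113,87] → .
    (3,3)@(7, 7): e=[96,81,7] → X
    (4,3)@(9, 7): e=[80,79,25] → X
    (9,3)@(19, 7): e=[0,69,115] → X  [on edge]
    (10,3)@(21, 7): e=[-16,67,133] → .
    (2,4)@(5, 9): e=[128,39,17] → X
    (10,4)@(21, 9): e=[0,23,161] → X  [on edge]
    (11,5)@(23, 11): e=[0,-23,207] → .  [on edge]
  covered (22 px):
    . . . . . . . . . . . .
    . . . . . . X X . . . .
    . . . . . X X X X . . .
    . . . X X X X X X X . .
    . . X X X X X X X X X .
    . . . . . . . . . . . .
    . . . . . . . . . . . .
    . . . . . . . . . . . .
    . . . . . . . . . . . .
    . . . . . . . . . . . .
    . . . . . . . . . . . .
T3:
  2·area = 154
  edge (0, 0)→(10, 22): d=(10,22) inclusive
  edge (10, 22)→(3, 22): d=(-7,0) inclusive
  edge (3, 22)→(0, 0): d=(-3,-22) inclusive
    (0,1)@(1, 3): e=[8,133,13] → X
    (1,1)@(3, 3): e=[-36,133,57] → .
    (0,2)@(1, 5): e=[28,119,7] → X
    (1,2)@(3, 5): e=[-16,119,51] → .
    (0,3)@(1, 7): e=[48,105,1] → X
    (1,3)@(3, 7): e=[4,105,45] → X
    (2,3)@(5, 7): e=[-40,105,89] → .
    (0,4)@(1, 9): e=[68,91,-5] → .
    (1,4)@(3, 9): e=[24,91,39] → X
    (2,4)@(5, 9): e=[-20,91,83] → .
    (1,5)@(3, 11): e=[44,77,33] → X
    (2,5)@(5, 11): e=[0,77,77] → X  [on edge]
  covered (21 px):
    . . . . . . . . . . . .
    X . . . . . . . . . . .
    X . . . . . . . . . . .
    X X . . . . . . . . . .
    . X . . . . . . . . . .
    . X X . . . . . . . . .
    . X X . . . . . . . . .
    . X X . . . . . . . . .
    . X X X . . . . . . . .
    . X X X . . . . . . . .
    . X X X X . . . . . . .

Z-buffer (winner per pixel, '.' = empty):
  . . . 1 1 . . . . . . .
  3 . . . 1 1 2 2 . . . .
  3 . . . . 2 2 2 2 . . .
  3 3 0 2 2 2 2 2 2 2 . .
  . 3 2 2 2 2 2 2 2 2 2 .
  . 3 3 . 0 0 0 . . . . .
  . 3 3 . . 0 0 . . . . .
  . 3 3 . . . 0 . . . . .
  . 3 3 3 . . . 0 . . . .
  . 3 3 3 . . . . . . . .
  . 3 3 3 3 . . . . . . .

Final: 1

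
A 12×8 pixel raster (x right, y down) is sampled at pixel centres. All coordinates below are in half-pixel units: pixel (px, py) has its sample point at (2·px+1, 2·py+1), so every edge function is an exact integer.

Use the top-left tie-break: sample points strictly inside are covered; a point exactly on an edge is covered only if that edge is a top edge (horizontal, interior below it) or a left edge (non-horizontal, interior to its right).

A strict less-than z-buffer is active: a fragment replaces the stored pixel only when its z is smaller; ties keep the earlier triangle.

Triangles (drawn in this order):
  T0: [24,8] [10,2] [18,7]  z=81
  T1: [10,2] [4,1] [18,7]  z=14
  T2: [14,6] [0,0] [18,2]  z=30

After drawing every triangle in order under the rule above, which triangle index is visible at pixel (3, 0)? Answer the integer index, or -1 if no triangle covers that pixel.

T0:
  2·area = 22  (B↔C swapped to make it positive)
  edge (24, 8)→(18, 7): d=(-6,-1) top-left  bias=+0
  edge (18, 7)→(10, 2): d=(-8,-5) top-left  bias=+0
  edge (10, 2)→(24, 8): d=(14,6) right/bottom  bias=-1
    (7,2)@(15, 5): e=[9,1,12] → █
    (8,2)@(17, 5): e=[11,11,0] → ·  [on edge]
    (7,3)@(15, 7): e=[-3,-15,40] → ·
    (9,3)@(19, 7): e=[1,5,16] → █
    (10,3)@(21, 7): e=[3,15,4] → █
    (11,3)@(23, 7): e=[5,25,-8] → ·
    (9,4)@(19, 9): e=[-11,-11,44] → ·
    (10,4)@(21, 9): e=[-9,-1,32] → ·
  covered (3 px):
    · · · · · · · · · · · ·
    · · · · · · · · · · · ·
    · · · · · · · █ · · · ·
    · · · · · · · · · █ █ ·
    · · · · · · · · · · · ·
    · · · · · · · · · · · ·
    · · · · · · · · · · · ·
    · · · · · · · · · · · ·
T1:
  2·area = 22  (B↔C swapped to make it positive)
  edge (10, 2)→(18, 7): d=(8,5) right/bottom  bias=-1
  edge (18, 7)→(4, 1): d=(-14,-6) top-left  bias=+0
  edge (4, 1)→(10, 2): d=(6,1) right/bottom  bias=-1
    (4,1)@(9, 3): e=[13,2,7] → █
    (5,1)@(11, 3): e=[3,14,5] → █
    (6,1)@(13, 3): e=[-7,26,3] → ·
    (4,2)@(9, 5): e=[29,-26,19] → ·
    (5,2)@(11, 5): e=[19,-14,17] → ·
  covered (2 px):
    · · · · · · · · · · · ·
    · · · · █ █ · · · · · ·
    · · · · · · · · · · · ·
    · · · · · · · · · · · ·
    · · · · · · · · · · · ·
    · · · · · · · · · · · ·
    · · · · · · · · · · · ·
    · · · · · · · · · · · ·
T2:
  2·area = 80
  edge (14, 6)→(0, 0): d=(-14,-6) top-left  bias=+0
  edge (0, 0)→(18, 2): d=(18,2) right/bottom  bias=-1
  edge (18, 2)→(14, 6): d=(-4,4) right/bottom  bias=-1
    (1,0)@(3, 1): e=[4,12,64] → █
    (2,0)@(5, 1): e=[16,8,56] → █
    (3,0)@(7, 1): e=[28,4,48] → █
    (4,0)@(9, 1): e=[40,0,40] → ·  [on edge]
    (9,0)@(19, 1): e=[100,-20,0] → ·  [on edge]
    (1,1)@(3, 3): e=[-24,48,56] → ·
    (2,1)@(5, 3): e=[-12,44,48] → ·
    (3,1)@(7, 3): e=[0,40,40] → █  [on edge]
    (4,1)@(9, 3): e=[12,36,32] → █
    (5,1)@(11, 3): e=[24,32,24] → █
    (6,1)@(13, 3): e=[36,28,16] → █
    (7,1)@(15, 3): e=[48,24,8] → █
    (8,1)@(17, 3): e=[60,20,0] → ·  [on edge]
    (7,2)@(15, 5): e=[20,60,0] → ·  [on edge]
    (6,3)@(13, 7): e=[-20,100,0] → ·  [on edge]
    (5,4)@(11, 9): e=[-60,140,0] → ·  [on edge]
    (10,4)@(21, 9): e=[0,120,-40] → ·  [on edge]
    (4,5)@(9, 11): e=[-100,180,0] → ·  [on edge]
    (3,6)@(7, 13): e=[-140,220,0] → ·  [on edge]
    (2,7)@(5, 15): e=[-180,260,0] → ·  [on edge]
  covered (9 px):
    · █ █ █ · · · · · · · ·
    · · · █ █ █ █ █ · · · ·
    · · · · · · █ · · · · ·
    · · · · · · · · · · · ·
    · · · · · · · · · · · ·
    · · · · · · · · · · · ·
    · · · · · · · · · · · ·
    · · · · · · · · · · · ·

Z-buffer (winner per pixel, '.' = empty):
  . 2 2 2 . . . . . . . .
  . . . 2 1 1 2 2 . . . .
  . . . . . . 2 0 . . . .
  . . . . . . . . . 0 0 .
  . . . . . . . . . . . .
  . . . . . . . . . . . .
  . . . . . . . . . . . .
  . . . . . . . . . . . .

Final: 2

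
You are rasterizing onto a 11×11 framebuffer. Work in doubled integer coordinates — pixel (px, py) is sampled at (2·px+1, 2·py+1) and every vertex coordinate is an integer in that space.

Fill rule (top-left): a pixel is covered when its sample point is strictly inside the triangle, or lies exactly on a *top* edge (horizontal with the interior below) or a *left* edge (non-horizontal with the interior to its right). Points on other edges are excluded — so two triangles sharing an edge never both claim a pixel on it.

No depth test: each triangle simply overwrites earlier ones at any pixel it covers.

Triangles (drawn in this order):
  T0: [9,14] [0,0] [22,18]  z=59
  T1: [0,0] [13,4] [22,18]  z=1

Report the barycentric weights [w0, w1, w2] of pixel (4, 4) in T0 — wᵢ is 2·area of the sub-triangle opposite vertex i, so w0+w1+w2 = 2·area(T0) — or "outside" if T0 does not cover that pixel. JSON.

T0:
  2·area = 146
  edge (9, 14)→(0, 0): d=(-9,-14) top-left  bias=+0
  edge (0, 0)→(22, 18): d=(22,18) right/bottom  bias=-1
  edge (22, 18)→(9, 14): d=(-13,-4) top-left  bias=+0
    (0,0)@(1, 1): e=[5,4,137] → #
    (1,0)@(3, 1): e=[33,-32,145] → ·
    (0,1)@(1, 3): e=[-13,48,111] → ·
    (1,1)@(3, 3): e=[15,12,119] → #
    (2,1)@(5, 3): e=[43,-24,127] → ·
    (1,2)@(3, 5): e=[-3,56,93] → ·
    (2,2)@(5, 5): e=[25,20,101] → #
    (3,2)@(7, 5): e=[53,-16,109] → ·
    (2,3)@(5, 7): e=[7,64,75] → #
    (3,3)@(7, 7): e=[35,28,83] → #
    (4,3)@(9, 7): e=[63,-8,91] → ·
    (2,4)@(5, 9): e=[-11,108,49] → ·
    (5,4)@(11, 9): e=[73,0,73] → ·  [on edge]
  covered (18 px):
    # · · · · · · · · · ·
    · # · · · · · · · · ·
    · · # · · · · · · · ·
    · · # # · · · · · · ·
    · · · # # · · · · · ·
    · · · · # # # · · · ·
    · · · · # # # # · · ·
    · · · · · · # # # · ·
    · · · · · · · · · # ·
    · · · · · · · · · · ·
    · · · · · · · · · · ·
T1:
  2·area = 146
  edge (0, 0)→(13, 4): d=(13,4) right/bottom  bias=-1
  edge (13, 4)→(22, 18): d=(9,14) right/bottom  bias=-1
  edge (22, 18)→(0, 0): d=(-22,-18) top-left  bias=+0
    (1,0)@(3, 1): e=[1,113,32] → #
    (2,0)@(5, 1): e=[-7,85,68] → ·
    (1,1)@(3, 3): e=[27,131,-12] → ·
    (2,1)@(5, 3): e=[19,103,24] → #
    (3,1)@(7, 3): e=[11,75,60] → #
    (4,1)@(9, 3): e=[3,47,96] → #
    (5,1)@(11, 3): e=[-5,19,132] → ·
    (2,2)@(5, 5): e=[45,121,-20] → ·
    (3,2)@(7, 5): e=[37,93,16] → #
    (5,2)@(11, 5): e=[21,37,88] → #
    (6,2)@(13, 5): e=[13,9,124] → #
    (7,2)@(15, 5): e=[5,-19,160] → ·
    (5,4)@(11, 9): e=[73,73,0] → #  [on edge]
  covered (19 px):
    · # · · · · · · · · ·
    · · # # # · · · · · ·
    · · · # # # # · · · ·
    · · · · # # # · · · ·
    · · · · · # # # · · ·
    · · · · · · · # # · ·
    · · · · · · · · # · ·
    · · · · · · · · · # ·
    · · · · · · · · · · #
    · · · · · · · · · · ·
    · · · · · · · · · · ·

Final: [36,65,45]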